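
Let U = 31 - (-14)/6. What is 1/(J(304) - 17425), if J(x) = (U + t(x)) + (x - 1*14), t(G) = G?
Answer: -3/50393 ≈ -5.9532e-5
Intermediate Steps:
U = 100/3 (U = 31 - (-14)/6 = 31 - 1*(-7/3) = 31 + 7/3 = 100/3 ≈ 33.333)
J(x) = 58/3 + 2*x (J(x) = (100/3 + x) + (x - 1*14) = (100/3 + x) + (x - 14) = (100/3 + x) + (-14 + x) = 58/3 + 2*x)
1/(J(304) - 17425) = 1/((58/3 + 2*304) - 17425) = 1/((58/3 + 608) - 17425) = 1/(1882/3 - 17425) = 1/(-50393/3) = -3/50393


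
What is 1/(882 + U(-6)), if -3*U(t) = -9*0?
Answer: 1/882 ≈ 0.0011338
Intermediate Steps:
U(t) = 0 (U(t) = -(-1)*9*0/3 = -(-1)*0/3 = -⅓*0 = 0)
1/(882 + U(-6)) = 1/(882 + 0) = 1/882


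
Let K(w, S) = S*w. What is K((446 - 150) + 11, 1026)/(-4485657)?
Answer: -104994/1495219 ≈ -0.070220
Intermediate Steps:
K((446 - 150) + 11, 1026)/(-4485657) = (1026*((446 - 150) + 11))/(-4485657) = (1026*(296 + 11))*(-1/4485657) = (1026*307)*(-1/4485657) = 314982*(-1/4485657) = -104994/1495219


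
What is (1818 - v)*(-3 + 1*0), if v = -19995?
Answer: -65439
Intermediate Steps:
(1818 - v)*(-3 + 1*0) = (1818 - 1*(-19995))*(-3 + 1*0) = (1818 + 19995)*(-3 + 0) = 21813*(-3) = -65439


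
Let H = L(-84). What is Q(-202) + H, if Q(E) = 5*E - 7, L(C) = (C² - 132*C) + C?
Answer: 17043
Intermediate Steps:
L(C) = C² - 131*C
Q(E) = -7 + 5*E
H = 18060 (H = -84*(-131 - 84) = -84*(-215) = 18060)
Q(-202) + H = (-7 + 5*(-202)) + 18060 = (-7 - 1010) + 18060 = -1017 + 18060 = 17043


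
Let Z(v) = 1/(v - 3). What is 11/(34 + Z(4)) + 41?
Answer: 1446/35 ≈ 41.314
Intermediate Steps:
Z(v) = 1/(-3 + v)
11/(34 + Z(4)) + 41 = 11/(34 + 1/(-3 + 4)) + 41 = 11/(34 + 1/1) + 41 = 11/(34 + 1) + 41 = 11/35 + 41 = 1446/35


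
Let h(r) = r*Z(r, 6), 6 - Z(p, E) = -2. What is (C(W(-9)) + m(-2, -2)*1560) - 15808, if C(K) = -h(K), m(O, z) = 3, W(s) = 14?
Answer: -11240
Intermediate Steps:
Z(p, E) = 8 (Z(p, E) = 6 - 1*(-2) = 6 + 2 = 8)
h(r) = 8*r (h(r) = r*8 = 8*r)
C(K) = -8*K
(C(W(-9)) + m(-2, -2)*1560) - 15808 = (-8*14 + 3*1560) - 15808 = (-112 + 4680) - 15808 = 4568 - 15808 = -11240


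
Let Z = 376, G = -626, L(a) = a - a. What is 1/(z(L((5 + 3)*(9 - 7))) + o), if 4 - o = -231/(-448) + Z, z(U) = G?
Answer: -64/63905 ≈ -0.0010015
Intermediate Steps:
L(a) = 0
z(U) = -626
o = -23841/64 (o = 4 - (-231/(-448) + 376) = 4 - (-1/448*(-231) + 376) = 4 - (33/64 + 376) = 4 - 1*24097/64 = 4 - 24097/64 = -23841/64 ≈ -372.52)
1/(z(L((5 + 3)*(9 - 7))) + o) = 1/(-626 - 23841/64) = 1/(-63905/64) = -64/63905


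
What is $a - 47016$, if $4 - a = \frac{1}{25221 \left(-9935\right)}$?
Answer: $- \frac{11779826692619}{250570635} \approx -47012.0$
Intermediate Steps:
$a = \frac{1002282541}{250570635}$ ($a = 4 - \frac{1}{25221 \left(-9935\right)} = 4 - \frac{1}{25221} \left(- \frac{1}{9935}\right) = 4 - - \frac{1}{250570635} = 4 + \frac{1}{250570635} = \frac{1002282541}{250570635} \approx 4.0$)
$a - 47016 = \frac{1002282541}{250570635} - 47016 = - \frac{11779826692619}{250570635}$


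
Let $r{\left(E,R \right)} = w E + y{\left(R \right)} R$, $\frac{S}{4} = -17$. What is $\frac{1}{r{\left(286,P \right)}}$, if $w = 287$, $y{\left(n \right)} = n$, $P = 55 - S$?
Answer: $\frac{1}{97211} \approx 1.0287 \cdot 10^{-5}$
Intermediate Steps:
$S = -68$ ($S = 4 \left(-17\right) = -68$)
$P = 123$ ($P = 55 - -68 = 55 + 68 = 123$)
$r{\left(E,R \right)} = R^{2} + 287 E$ ($r{\left(E,R \right)} = 287 E + R R = 287 E + R^{2} = R^{2} + 287 E$)
$\frac{1}{r{\left(286,P \right)}} = \frac{1}{123^{2} + 287 \cdot 286} = \frac{1}{15129 + 82082} = \frac{1}{97211}$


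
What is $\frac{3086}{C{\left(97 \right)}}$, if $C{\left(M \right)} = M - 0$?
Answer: $\frac{3086}{97} \approx 31.814$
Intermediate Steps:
$C{\left(M \right)} = M$ ($C{\left(M \right)} = M + 0 = M$)
$\frac{3086}{C{\left(97 \right)}} = \frac{3086}{97}$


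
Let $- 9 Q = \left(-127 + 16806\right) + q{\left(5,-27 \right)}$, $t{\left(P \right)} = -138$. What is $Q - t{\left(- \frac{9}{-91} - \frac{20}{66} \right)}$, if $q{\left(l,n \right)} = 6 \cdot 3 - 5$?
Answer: $- \frac{5150}{3} \approx -1716.7$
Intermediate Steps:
$q{\left(l,n \right)} = 13$ ($q{\left(l,n \right)} = 18 - 5 = 13$)
$Q = - \frac{5564}{3}$ ($Q = - \frac{\left(-127 + 16806\right) + 13}{9} = - \frac{16679 + 13}{9} = \left(- \frac{1}{9}\right) 16692 = - \frac{5564}{3} \approx -1854.7$)
$Q - t{\left(- \frac{9}{-91} - \frac{20}{66} \right)} = - \frac{5564}{3} - -138 = - \frac{5564}{3} + 138 = - \frac{5150}{3}$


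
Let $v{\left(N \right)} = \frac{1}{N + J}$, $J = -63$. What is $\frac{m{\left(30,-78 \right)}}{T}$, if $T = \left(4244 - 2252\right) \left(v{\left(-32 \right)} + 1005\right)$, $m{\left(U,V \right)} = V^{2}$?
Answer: $\frac{48165}{15848684} \approx 0.0030391$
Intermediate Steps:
$v{\left(N \right)} = \frac{1}{-63 + N}$ ($v{\left(N \right)} = \frac{1}{N - 63} = \frac{1}{-63 + N}$)
$T = \frac{190184208}{95}$ ($T = \left(4244 - 2252\right) \left(\frac{1}{-63 - 32} + 1005\right) = 1992 \left(\frac{1}{-95} + 1005\right) = 1992 \left(- \frac{1}{95} + 1005\right) = 1992 \cdot \frac{95474}{95} = \frac{190184208}{95} \approx 2.0019 \cdot 10^{6}$)
$\frac{m{\left(30,-78 \right)}}{T} = \frac{\left(-78\right)^{2}}{\frac{190184208}{95}} = 6084 \cdot \frac{95}{190184208} = \frac{48165}{15848684}$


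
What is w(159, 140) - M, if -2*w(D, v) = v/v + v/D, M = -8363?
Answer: 2659135/318 ≈ 8362.1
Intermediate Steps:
w(D, v) = -1/2 - v/(2*D) (w(D, v) = -(v/v + v/D)/2 = -(1 + v/D)/2 = -1/2 - v/(2*D))
w(159, 140) - M = (1/2)*(-1*159 - 1*140)/159 - 1*(-8363) = (1/2)*(1/159)*(-159 - 140) + 8363 = (1/2)*(1/159)*(-299) + 8363 = -299/318 + 8363 = 2659135/318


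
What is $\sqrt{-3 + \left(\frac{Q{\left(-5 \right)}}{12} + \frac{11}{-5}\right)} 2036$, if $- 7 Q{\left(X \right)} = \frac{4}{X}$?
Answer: $\frac{2036 i \sqrt{2289}}{21} \approx 4638.5 i$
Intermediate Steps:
$Q{\left(X \right)} = - \frac{4}{7 X}$ ($Q{\left(X \right)} = - \frac{4 \frac{1}{X}}{7} = - \frac{4}{7 X}$)
$\sqrt{-3 + \left(\frac{Q{\left(-5 \right)}}{12} + \frac{11}{-5}\right)} 2036 = \sqrt{-3 + \left(\frac{\left(- \frac{4}{7}\right) \frac{1}{-5}}{12} + \frac{11}{-5}\right)} 2036 = \sqrt{-3 + \left(\left(- \frac{4}{7}\right) \left(- \frac{1}{5}\right) \frac{1}{12} + 11 \left(- \frac{1}{5}\right)\right)} 2036 = \sqrt{-3 + \left(\frac{4}{35} \cdot \frac{1}{12} - \frac{11}{5}\right)} 2036 = \sqrt{-3 + \left(\frac{1}{105} - \frac{11}{5}\right)} 2036 = \sqrt{-3 - \frac{46}{21}} \cdot 2036 = \sqrt{- \frac{109}{21}} \cdot 2036 = \frac{i \sqrt{2289}}{21} \cdot 2036 = \frac{2036 i \sqrt{2289}}{21}$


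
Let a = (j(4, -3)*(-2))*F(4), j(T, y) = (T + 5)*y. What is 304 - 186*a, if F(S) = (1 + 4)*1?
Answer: -49916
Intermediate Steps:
F(S) = 5 (F(S) = 5*1 = 5)
j(T, y) = y*(5 + T) (j(T, y) = (5 + T)*y = y*(5 + T))
a = 270 (a = (-3*(5 + 4)*(-2))*5 = (-3*9*(-2))*5 = -27*(-2)*5 = 54*5 = 270)
304 - 186*a = 304 - 186*270 = 304 - 50220 = -49916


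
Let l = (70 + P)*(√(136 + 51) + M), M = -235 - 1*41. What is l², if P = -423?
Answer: 9515517067 - 68784168*√187 ≈ 8.5749e+9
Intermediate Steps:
M = -276 (M = -235 - 41 = -276)
l = 97428 - 353*√187 (l = (70 - 423)*(√(136 + 51) - 276) = -353*(√187 - 276) = -353*(-276 + √187) = 97428 - 353*√187 ≈ 92601.)
l² = (97428 - 353*√187)²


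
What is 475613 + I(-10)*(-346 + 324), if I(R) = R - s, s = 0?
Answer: 475833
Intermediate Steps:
I(R) = R (I(R) = R - 1*0 = R + 0 = R)
475613 + I(-10)*(-346 + 324) = 475613 - 10*(-346 + 324) = 475613 - 10*(-22) = 475613 + 220 = 475833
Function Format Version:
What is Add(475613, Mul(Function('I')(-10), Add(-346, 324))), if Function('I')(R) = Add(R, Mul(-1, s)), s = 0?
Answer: 475833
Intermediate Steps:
Function('I')(R) = R (Function('I')(R) = Add(R, Mul(-1, 0)) = Add(R, 0) = R)
Add(475613, Mul(Function('I')(-10), Add(-346, 324))) = Add(475613, Mul(-10, Add(-346, 324))) = Add(475613, Mul(-10, -22)) = Add(475613, 220) = 475833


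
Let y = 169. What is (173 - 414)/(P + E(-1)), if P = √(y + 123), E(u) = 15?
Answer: 3615/67 - 482*√73/67 ≈ -7.5106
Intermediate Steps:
P = 2*√73 (P = √(169 + 123) = √292 = 2*√73 ≈ 17.088)
(173 - 414)/(P + E(-1)) = (173 - 414)/(2*√73 + 15) = -241/(15 + 2*√73)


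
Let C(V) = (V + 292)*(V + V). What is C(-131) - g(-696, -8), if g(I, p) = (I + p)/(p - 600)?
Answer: -801480/19 ≈ -42183.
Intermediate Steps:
g(I, p) = (I + p)/(-600 + p)
C(V) = 2*V*(292 + V) (C(V) = (292 + V)*(2*V) = 2*V*(292 + V))
C(-131) - g(-696, -8) = 2*(-131)*(292 - 131) - (-696 - 8)/(-600 - 8) = 2*(-131)*161 - (-704)/(-608) = -42182 - (-1)*(-704)/608 = -42182 - 1*22/19 = -42182 - 22/19 = -801480/19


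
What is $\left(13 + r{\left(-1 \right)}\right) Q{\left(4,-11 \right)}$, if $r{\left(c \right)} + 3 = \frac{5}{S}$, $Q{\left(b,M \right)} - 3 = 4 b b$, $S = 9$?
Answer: $\frac{6365}{9} \approx 707.22$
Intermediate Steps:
$Q{\left(b,M \right)} = 3 + 4 b^{2}$ ($Q{\left(b,M \right)} = 3 + 4 b b = 3 + 4 b^{2}$)
$r{\left(c \right)} = - \frac{22}{9}$ ($r{\left(c \right)} = -3 + \frac{5}{9} = - \frac{22}{9}$)
$\left(13 + r{\left(-1 \right)}\right) Q{\left(4,-11 \right)} = \left(13 - \frac{22}{9}\right) \left(3 + 4 \cdot 4^{2}\right) = \frac{95 \left(3 + 4 \cdot 16\right)}{9} = \frac{95 \left(3 + 64\right)}{9} = \frac{95}{9} \cdot 67 = \frac{6365}{9}$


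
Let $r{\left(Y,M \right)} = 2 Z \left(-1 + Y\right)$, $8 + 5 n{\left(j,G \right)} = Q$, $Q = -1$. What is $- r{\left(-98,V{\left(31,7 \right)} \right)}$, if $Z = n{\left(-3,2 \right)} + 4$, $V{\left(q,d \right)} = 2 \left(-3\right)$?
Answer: $\frac{2178}{5} \approx 435.6$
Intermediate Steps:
$V{\left(q,d \right)} = -6$
$n{\left(j,G \right)} = - \frac{9}{5}$ ($n{\left(j,G \right)} = - \frac{8}{5} + \frac{1}{5} \left(-1\right) = - \frac{8}{5} - \frac{1}{5} = - \frac{9}{5}$)
$Z = \frac{11}{5}$ ($Z = - \frac{9}{5} + 4 = \frac{11}{5} \approx 2.2$)
$r{\left(Y,M \right)} = - \frac{22}{5} + \frac{22 Y}{5}$ ($r{\left(Y,M \right)} = 2 \cdot \frac{11}{5} \left(-1 + Y\right) = \frac{22 \left(-1 + Y\right)}{5} = - \frac{22}{5} + \frac{22 Y}{5}$)
$- r{\left(-98,V{\left(31,7 \right)} \right)} = - (- \frac{22}{5} + \frac{22}{5} \left(-98\right)) = - (- \frac{22}{5} - \frac{2156}{5}) = \left(-1\right) \left(- \frac{2178}{5}\right) = \frac{2178}{5}$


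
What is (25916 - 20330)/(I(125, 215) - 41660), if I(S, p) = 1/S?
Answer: -232750/1735833 ≈ -0.13409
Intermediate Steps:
(25916 - 20330)/(I(125, 215) - 41660) = (25916 - 20330)/(1/125 - 41660) = 5586/(1/125 - 41660) = 5586/(-5207499/125) = 5586*(-125/5207499) = -232750/1735833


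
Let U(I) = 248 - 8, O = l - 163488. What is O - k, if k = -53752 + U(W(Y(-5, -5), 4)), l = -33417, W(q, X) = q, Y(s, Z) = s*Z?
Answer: -143393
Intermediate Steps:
Y(s, Z) = Z*s
O = -196905 (O = -33417 - 163488 = -196905)
U(I) = 240
k = -53512 (k = -53752 + 240 = -53512)
O - k = -196905 - 1*(-53512) = -196905 + 53512 = -143393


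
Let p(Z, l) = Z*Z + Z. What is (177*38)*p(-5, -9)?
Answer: 134520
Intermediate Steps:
p(Z, l) = Z + Z**2 (p(Z, l) = Z**2 + Z = Z + Z**2)
(177*38)*p(-5, -9) = (177*38)*(-5*(1 - 5)) = 6726*(-5*(-4)) = 6726*20 = 134520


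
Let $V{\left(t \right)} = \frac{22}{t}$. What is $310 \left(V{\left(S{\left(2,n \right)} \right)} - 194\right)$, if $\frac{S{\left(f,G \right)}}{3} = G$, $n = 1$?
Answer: $- \frac{173600}{3} \approx -57867.0$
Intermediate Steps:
$S{\left(f,G \right)} = 3 G$
$310 \left(V{\left(S{\left(2,n \right)} \right)} - 194\right) = 310 \left(\frac{22}{3 \cdot 1} - 194\right) = 310 \left(\frac{22}{3} - 194\right) = 310 \left(- \frac{560}{3}\right) = - \frac{173600}{3}$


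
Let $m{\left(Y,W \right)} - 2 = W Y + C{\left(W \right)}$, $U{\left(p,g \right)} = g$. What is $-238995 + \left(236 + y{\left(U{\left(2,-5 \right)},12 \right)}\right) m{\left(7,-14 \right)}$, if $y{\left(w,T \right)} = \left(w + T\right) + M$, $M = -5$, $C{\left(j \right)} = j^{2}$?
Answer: $-215195$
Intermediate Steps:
$m{\left(Y,W \right)} = 2 + W^{2} + W Y$ ($m{\left(Y,W \right)} = 2 + \left(W Y + W^{2}\right) = 2 + \left(W^{2} + W Y\right) = 2 + W^{2} + W Y$)
$y{\left(w,T \right)} = -5 + T + w$ ($y{\left(w,T \right)} = \left(w + T\right) - 5 = \left(T + w\right) - 5 = -5 + T + w$)
$-238995 + \left(236 + y{\left(U{\left(2,-5 \right)},12 \right)}\right) m{\left(7,-14 \right)} = -238995 + \left(236 - -2\right) \left(2 + \left(-14\right)^{2} - 98\right) = -238995 + \left(236 + 2\right) \left(2 + 196 - 98\right) = -238995 + 238 \cdot 100 = -238995 + 23800 = -215195$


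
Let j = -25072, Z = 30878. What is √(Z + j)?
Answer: √5806 ≈ 76.197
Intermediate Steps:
√(Z + j) = √(30878 - 25072) = √5806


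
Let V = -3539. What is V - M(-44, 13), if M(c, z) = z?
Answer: -3552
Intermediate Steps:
V - M(-44, 13) = -3539 - 1*13 = -3539 - 13 = -3552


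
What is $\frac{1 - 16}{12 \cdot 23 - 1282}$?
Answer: $\frac{15}{1006} \approx 0.014911$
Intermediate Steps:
$\frac{1 - 16}{12 \cdot 23 - 1282} = \frac{1 - 16}{276 - 1282} = - \frac{15}{-1006} = \left(-15\right) \left(- \frac{1}{1006}\right) = \frac{15}{1006}$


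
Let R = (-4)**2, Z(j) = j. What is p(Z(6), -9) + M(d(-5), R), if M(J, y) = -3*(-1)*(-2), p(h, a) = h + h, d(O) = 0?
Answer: 6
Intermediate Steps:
R = 16
p(h, a) = 2*h
M(J, y) = -6 (M(J, y) = 3*(-2) = -6)
p(Z(6), -9) + M(d(-5), R) = 2*6 - 6 = 12 - 6 = 6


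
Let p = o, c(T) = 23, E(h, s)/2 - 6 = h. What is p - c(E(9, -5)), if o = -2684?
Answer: -2707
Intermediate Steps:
E(h, s) = 12 + 2*h
p = -2684
p - c(E(9, -5)) = -2684 - 1*23 = -2684 - 23 = -2707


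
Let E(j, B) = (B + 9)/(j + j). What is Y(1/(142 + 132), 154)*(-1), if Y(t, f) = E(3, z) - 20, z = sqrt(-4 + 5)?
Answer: 55/3 ≈ 18.333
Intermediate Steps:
z = 1 (z = sqrt(1) = 1)
E(j, B) = (9 + B)/(2*j) (E(j, B) = (9 + B)/((2*j)) = (9 + B)*(1/(2*j)) = (9 + B)/(2*j))
Y(t, f) = -55/3 (Y(t, f) = (1/2)*(9 + 1)/3 - 20 = (1/2)*(1/3)*10 - 20 = 5/3 - 20 = -55/3)
Y(1/(142 + 132), 154)*(-1) = -55/3*(-1) = 55/3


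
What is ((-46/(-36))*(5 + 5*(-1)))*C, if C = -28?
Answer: 0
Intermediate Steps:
((-46/(-36))*(5 + 5*(-1)))*C = ((-46/(-36))*(5 + 5*(-1)))*(-28) = ((-46*(-1/36))*(5 - 5))*(-28) = ((23/18)*0)*(-28) = 0*(-28) = 0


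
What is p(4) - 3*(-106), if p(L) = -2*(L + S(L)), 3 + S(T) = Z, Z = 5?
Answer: 306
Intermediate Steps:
S(T) = 2 (S(T) = -3 + 5 = 2)
p(L) = -4 - 2*L (p(L) = -2*(L + 2) = -2*(2 + L) = -4 - 2*L)
p(4) - 3*(-106) = (-4 - 2*4) - 3*(-106) = (-4 - 8) + 318 = -12 + 318 = 306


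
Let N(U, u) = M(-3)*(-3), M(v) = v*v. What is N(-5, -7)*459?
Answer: -12393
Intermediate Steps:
M(v) = v**2
N(U, u) = -27 (N(U, u) = (-3)**2*(-3) = 9*(-3) = -27)
N(-5, -7)*459 = -27*459 = -12393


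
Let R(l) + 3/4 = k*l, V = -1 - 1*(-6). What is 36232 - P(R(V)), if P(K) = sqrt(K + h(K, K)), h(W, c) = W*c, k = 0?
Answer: 36232 - I*sqrt(3)/4 ≈ 36232.0 - 0.43301*I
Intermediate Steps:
V = 5 (V = -1 + 6 = 5)
R(l) = -3/4 (R(l) = -3/4 + 0*l = -3/4 + 0 = -3/4)
P(K) = sqrt(K + K**2) (P(K) = sqrt(K + K*K) = sqrt(K + K**2))
36232 - P(R(V)) = 36232 - sqrt(-3*(1 - 3/4)/4) = 36232 - sqrt(-3/4*1/4) = 36232 - sqrt(-3/16) = 36232 - I*sqrt(3)/4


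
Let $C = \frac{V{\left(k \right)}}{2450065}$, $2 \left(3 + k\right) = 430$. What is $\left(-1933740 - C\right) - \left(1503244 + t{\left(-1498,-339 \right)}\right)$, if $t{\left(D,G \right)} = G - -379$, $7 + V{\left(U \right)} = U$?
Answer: $- \frac{1684186441353}{490013} \approx -3.437 \cdot 10^{6}$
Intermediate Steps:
$k = 212$ ($k = -3 + \frac{1}{2} \cdot 430 = -3 + 215 = 212$)
$V{\left(U \right)} = -7 + U$
$t{\left(D,G \right)} = 379 + G$ ($t{\left(D,G \right)} = G + 379 = 379 + G$)
$C = \frac{41}{490013}$ ($C = \frac{-7 + 212}{2450065} = 205 \cdot \frac{1}{2450065} = \frac{41}{490013} \approx 8.3671 \cdot 10^{-5}$)
$\left(-1933740 - C\right) - \left(1503244 + t{\left(-1498,-339 \right)}\right) = \left(-1933740 - \frac{41}{490013}\right) - 1503284 = - \frac{947557738661}{490013} - 1503284 = - \frac{1684186441353}{490013}$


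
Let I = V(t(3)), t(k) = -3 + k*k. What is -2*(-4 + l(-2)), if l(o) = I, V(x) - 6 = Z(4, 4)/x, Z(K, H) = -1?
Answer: -11/3 ≈ -3.6667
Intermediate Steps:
t(k) = -3 + k²
V(x) = 6 - 1/x
I = 35/6 (I = 6 - 1/(-3 + 3²) = 6 - 1/(-3 + 9) = 6 - 1/6 = 6 - 1*⅙ = 6 - ⅙ = 35/6 ≈ 5.8333)
l(o) = 35/6
-2*(-4 + l(-2)) = -2*(-4 + 35/6) = -2*11/6 = -11/3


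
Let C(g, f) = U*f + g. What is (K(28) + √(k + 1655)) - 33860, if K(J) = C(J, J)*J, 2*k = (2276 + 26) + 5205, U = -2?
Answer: -34644 + √21634/2 ≈ -34570.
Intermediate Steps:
C(g, f) = g - 2*f (C(g, f) = -2*f + g = g - 2*f)
k = 7507/2 (k = ((2276 + 26) + 5205)/2 = (2302 + 5205)/2 = (½)*7507 = 7507/2 ≈ 3753.5)
K(J) = -J² (K(J) = (J - 2*J)*J = (-J)*J = -J²)
(K(28) + √(k + 1655)) - 33860 = (-1*28² + √(7507/2 + 1655)) - 33860 = (-1*784 + √(10817/2)) - 33860 = (-784 + √21634/2) - 33860 = -34644 + √21634/2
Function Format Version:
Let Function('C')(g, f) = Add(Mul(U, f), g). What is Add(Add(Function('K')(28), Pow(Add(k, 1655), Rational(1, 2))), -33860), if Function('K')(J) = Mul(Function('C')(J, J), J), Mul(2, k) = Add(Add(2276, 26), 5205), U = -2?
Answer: Add(-34644, Mul(Rational(1, 2), Pow(21634, Rational(1, 2)))) ≈ -34570.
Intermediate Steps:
Function('C')(g, f) = Add(g, Mul(-2, f)) (Function('C')(g, f) = Add(Mul(-2, f), g) = Add(g, Mul(-2, f)))
k = Rational(7507, 2) (k = Mul(Rational(1, 2), Add(Add(2276, 26), 5205)) = Mul(Rational(1, 2), Add(2302, 5205)) = Mul(Rational(1, 2), 7507) = Rational(7507, 2) ≈ 3753.5)
Function('K')(J) = Mul(-1, Pow(J, 2)) (Function('K')(J) = Mul(Add(J, Mul(-2, J)), J) = Mul(Mul(-1, J), J) = Mul(-1, Pow(J, 2)))
Add(Add(Function('K')(28), Pow(Add(k, 1655), Rational(1, 2))), -33860) = Add(Add(Mul(-1, Pow(28, 2)), Pow(Add(Rational(7507, 2), 1655), Rational(1, 2))), -33860) = Add(Add(Mul(-1, 784), Pow(Rational(10817, 2), Rational(1, 2))), -33860) = Add(Add(-784, Mul(Rational(1, 2), Pow(21634, Rational(1, 2)))), -33860) = Add(-34644, Mul(Rational(1, 2), Pow(21634, Rational(1, 2))))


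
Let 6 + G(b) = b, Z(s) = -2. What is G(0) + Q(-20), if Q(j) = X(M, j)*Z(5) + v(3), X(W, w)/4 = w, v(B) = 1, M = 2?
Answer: 155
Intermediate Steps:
X(W, w) = 4*w
G(b) = -6 + b
Q(j) = 1 - 8*j (Q(j) = (4*j)*(-2) + 1 = -8*j + 1 = 1 - 8*j)
G(0) + Q(-20) = (-6 + 0) + (1 - 8*(-20)) = -6 + (1 + 160) = -6 + 161 = 155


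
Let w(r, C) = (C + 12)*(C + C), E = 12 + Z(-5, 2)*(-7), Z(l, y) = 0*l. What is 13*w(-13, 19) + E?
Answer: 15326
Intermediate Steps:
Z(l, y) = 0
E = 12 (E = 12 + 0*(-7) = 12 + 0 = 12)
w(r, C) = 2*C*(12 + C) (w(r, C) = (12 + C)*(2*C) = 2*C*(12 + C))
13*w(-13, 19) + E = 13*(2*19*(12 + 19)) + 12 = 13*(2*19*31) + 12 = 13*1178 + 12 = 15314 + 12 = 15326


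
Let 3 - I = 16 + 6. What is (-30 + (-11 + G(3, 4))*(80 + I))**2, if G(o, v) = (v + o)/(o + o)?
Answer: 14280841/36 ≈ 3.9669e+5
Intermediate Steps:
I = -19 (I = 3 - (16 + 6) = 3 - 1*22 = 3 - 22 = -19)
G(o, v) = (o + v)/(2*o) (G(o, v) = (o + v)/((2*o)) = (o + v)*(1/(2*o)) = (o + v)/(2*o))
(-30 + (-11 + G(3, 4))*(80 + I))**2 = (-30 + (-11 + (1/2)*(3 + 4)/3)*(80 - 19))**2 = (-30 + (-11 + (1/2)*(1/3)*7)*61)**2 = (-30 + (-11 + 7/6)*61)**2 = (-30 - 59/6*61)**2 = (-30 - 3599/6)**2 = (-3779/6)**2 = 14280841/36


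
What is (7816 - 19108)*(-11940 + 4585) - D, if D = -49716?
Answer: 83102376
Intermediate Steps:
(7816 - 19108)*(-11940 + 4585) - D = (7816 - 19108)*(-11940 + 4585) - 1*(-49716) = -11292*(-7355) + 49716 = 83052660 + 49716 = 83102376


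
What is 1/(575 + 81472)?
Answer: 1/82047 ≈ 1.2188e-5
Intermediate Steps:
1/(575 + 81472) = 1/82047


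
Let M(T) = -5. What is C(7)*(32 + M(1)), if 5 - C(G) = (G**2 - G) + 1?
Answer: -1026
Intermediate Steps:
C(G) = 4 + G - G**2 (C(G) = 5 - ((G**2 - G) + 1) = 5 - (1 + G**2 - G) = 5 + (-1 + G - G**2) = 4 + G - G**2)
C(7)*(32 + M(1)) = (4 + 7 - 1*7**2)*(32 - 5) = (4 + 7 - 1*49)*27 = (4 + 7 - 49)*27 = -38*27 = -1026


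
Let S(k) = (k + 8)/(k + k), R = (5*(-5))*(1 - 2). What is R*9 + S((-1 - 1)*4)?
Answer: 225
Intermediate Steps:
R = 25 (R = -25*(-1) = 25)
S(k) = (8 + k)/(2*k) (S(k) = (8 + k)/((2*k)) = (8 + k)*(1/(2*k)) = (8 + k)/(2*k))
R*9 + S((-1 - 1)*4) = 25*9 + (8 + (-1 - 1)*4)/(2*(((-1 - 1)*4))) = 225 + (8 - 2*4)/(2*((-2*4))) = 225 + (½)*(8 - 8)/(-8) = 225 + (½)*(-⅛)*0 = 225 + 0 = 225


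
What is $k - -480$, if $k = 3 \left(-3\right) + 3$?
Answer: $474$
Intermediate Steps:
$k = -6$ ($k = -9 + 3 = -6$)
$k - -480 = -6 - -480 = -6 + 480 = 474$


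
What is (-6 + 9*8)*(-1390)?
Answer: -91740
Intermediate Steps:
(-6 + 9*8)*(-1390) = (-6 + 72)*(-1390) = 66*(-1390) = -91740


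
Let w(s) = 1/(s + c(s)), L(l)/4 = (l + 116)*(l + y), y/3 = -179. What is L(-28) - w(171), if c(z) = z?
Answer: -68016961/342 ≈ -1.9888e+5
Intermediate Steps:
y = -537 (y = 3*(-179) = -537)
L(l) = 4*(-537 + l)*(116 + l) (L(l) = 4*((l + 116)*(l - 537)) = 4*((116 + l)*(-537 + l)) = 4*((-537 + l)*(116 + l)) = 4*(-537 + l)*(116 + l))
w(s) = 1/(2*s) (w(s) = 1/(s + s) = 1/(2*s))
L(-28) - w(171) = (-249168 - 1684*(-28) + 4*(-28)²) - 1/(2*171) = (-249168 + 47152 + 4*784) - 1/(2*171) = (-249168 + 47152 + 3136) - 1*1/342 = -198880 - 1/342 = -68016961/342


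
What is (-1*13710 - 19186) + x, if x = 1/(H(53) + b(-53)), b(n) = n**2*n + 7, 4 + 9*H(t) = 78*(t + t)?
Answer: -43803195145/1331566 ≈ -32896.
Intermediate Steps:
H(t) = -4/9 + 52*t/3 (H(t) = -4/9 + (78*(t + t))/9 = -4/9 + (78*(2*t))/9 = -4/9 + (156*t)/9 = -4/9 + 52*t/3)
b(n) = 7 + n**3 (b(n) = n**3 + 7 = 7 + n**3)
x = -9/1331566 (x = 1/((-4/9 + (52/3)*53) + (7 + (-53)**3)) = 1/((-4/9 + 2756/3) + (7 - 148877)) = 1/(8264/9 - 148870) = 1/(-1331566/9) = -9/1331566 ≈ -6.7590e-6)
(-1*13710 - 19186) + x = (-1*13710 - 19186) - 9/1331566 = (-13710 - 19186) - 9/1331566 = -32896 - 9/1331566 = -43803195145/1331566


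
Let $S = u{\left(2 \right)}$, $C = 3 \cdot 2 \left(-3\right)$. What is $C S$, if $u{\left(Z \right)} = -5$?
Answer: $90$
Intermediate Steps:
$C = -18$ ($C = 6 \left(-3\right) = -18$)
$S = -5$
$C S = \left(-18\right) \left(-5\right) = 90$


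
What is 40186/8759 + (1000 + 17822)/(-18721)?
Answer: 587460208/163977239 ≈ 3.5826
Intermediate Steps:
40186/8759 + (1000 + 17822)/(-18721) = 40186*(1/8759) + 18822*(-1/18721) = 40186/8759 - 18822/18721 = 587460208/163977239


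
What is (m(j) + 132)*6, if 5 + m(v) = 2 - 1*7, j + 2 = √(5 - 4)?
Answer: 732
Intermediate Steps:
j = -1 (j = -2 + √(5 - 4) = -2 + √1 = -2 + 1 = -1)
m(v) = -10 (m(v) = -5 + (2 - 1*7) = -5 + (2 - 7) = -5 - 5 = -10)
(m(j) + 132)*6 = (-10 + 132)*6 = 122*6 = 732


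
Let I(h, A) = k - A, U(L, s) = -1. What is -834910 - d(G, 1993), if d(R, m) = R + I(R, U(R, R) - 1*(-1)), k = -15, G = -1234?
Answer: -833661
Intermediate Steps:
I(h, A) = -15 - A
d(R, m) = -15 + R (d(R, m) = R + (-15 - (-1 - 1*(-1))) = R + (-15 - (-1 + 1)) = R + (-15 - 1*0) = R + (-15 + 0) = R - 15 = -15 + R)
-834910 - d(G, 1993) = -834910 - (-15 - 1234) = -834910 - 1*(-1249) = -834910 + 1249 = -833661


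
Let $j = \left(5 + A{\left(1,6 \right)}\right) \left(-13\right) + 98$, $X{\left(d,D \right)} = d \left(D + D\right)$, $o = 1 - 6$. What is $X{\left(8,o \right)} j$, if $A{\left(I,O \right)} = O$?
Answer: $3600$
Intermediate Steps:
$o = -5$ ($o = 1 - 6 = -5$)
$X{\left(d,D \right)} = 2 D d$ ($X{\left(d,D \right)} = d 2 D = 2 D d$)
$j = -45$ ($j = \left(5 + 6\right) \left(-13\right) + 98 = 11 \left(-13\right) + 98 = -143 + 98 = -45$)
$X{\left(8,o \right)} j = 2 \left(-5\right) 8 \left(-45\right) = \left(-80\right) \left(-45\right) = 3600$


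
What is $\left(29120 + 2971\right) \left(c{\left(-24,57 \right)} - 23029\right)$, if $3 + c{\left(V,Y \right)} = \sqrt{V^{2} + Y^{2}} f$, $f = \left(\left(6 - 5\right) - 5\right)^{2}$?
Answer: $-739119912 + 7701840 \sqrt{17} \approx -7.0736 \cdot 10^{8}$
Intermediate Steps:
$f = 16$ ($f = \left(\left(6 - 5\right) - 5\right)^{2} = \left(1 - 5\right)^{2} = \left(-4\right)^{2} = 16$)
$c{\left(V,Y \right)} = -3 + 16 \sqrt{V^{2} + Y^{2}}$ ($c{\left(V,Y \right)} = -3 + \sqrt{V^{2} + Y^{2}} \cdot 16 = -3 + 16 \sqrt{V^{2} + Y^{2}}$)
$\left(29120 + 2971\right) \left(c{\left(-24,57 \right)} - 23029\right) = \left(29120 + 2971\right) \left(\left(-3 + 16 \sqrt{\left(-24\right)^{2} + 57^{2}}\right) - 23029\right) = 32091 \left(\left(-3 + 16 \sqrt{576 + 3249}\right) - 23029\right) = 32091 \left(\left(-3 + 16 \sqrt{3825}\right) - 23029\right) = 32091 \left(\left(-3 + 16 \cdot 15 \sqrt{17}\right) - 23029\right) = 32091 \left(\left(-3 + 240 \sqrt{17}\right) - 23029\right) = 32091 \left(-23032 + 240 \sqrt{17}\right) = -739119912 + 7701840 \sqrt{17}$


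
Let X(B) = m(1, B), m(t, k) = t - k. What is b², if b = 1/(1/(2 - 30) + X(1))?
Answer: 784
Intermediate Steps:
X(B) = 1 - B
b = -28 (b = 1/(1/(2 - 30) + (1 - 1*1)) = 1/(1/(-28) + (1 - 1)) = 1/(-1/28 + 0) = 1/(-1/28) = -28)
b² = (-28)² = 784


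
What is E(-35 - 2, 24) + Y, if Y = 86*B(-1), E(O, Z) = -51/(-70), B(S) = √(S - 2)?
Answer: 51/70 + 86*I*√3 ≈ 0.72857 + 148.96*I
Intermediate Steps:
B(S) = √(-2 + S)
E(O, Z) = 51/70 (E(O, Z) = -51*(-1/70) = 51/70)
Y = 86*I*√3 (Y = 86*√(-2 - 1) = 86*√(-3) = 86*(I*√3) = 86*I*√3 ≈ 148.96*I)
E(-35 - 2, 24) + Y = 51/70 + 86*I*√3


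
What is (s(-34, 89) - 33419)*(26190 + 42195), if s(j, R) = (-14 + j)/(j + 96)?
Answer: -70847749005/31 ≈ -2.2854e+9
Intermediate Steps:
s(j, R) = (-14 + j)/(96 + j)
(s(-34, 89) - 33419)*(26190 + 42195) = ((-14 - 34)/(96 - 34) - 33419)*(26190 + 42195) = (-48/62 - 33419)*68385 = ((1/62)*(-48) - 33419)*68385 = (-24/31 - 33419)*68385 = -1036013/31*68385 = -70847749005/31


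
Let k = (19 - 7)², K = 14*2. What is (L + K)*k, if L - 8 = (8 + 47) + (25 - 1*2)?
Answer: 16416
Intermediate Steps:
K = 28
k = 144 (k = 12² = 144)
L = 86 (L = 8 + ((8 + 47) + (25 - 1*2)) = 8 + (55 + (25 - 2)) = 8 + (55 + 23) = 8 + 78 = 86)
(L + K)*k = (86 + 28)*144 = 114*144 = 16416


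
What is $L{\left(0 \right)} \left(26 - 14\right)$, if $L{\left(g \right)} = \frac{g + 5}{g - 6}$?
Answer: $-10$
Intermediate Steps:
$L{\left(g \right)} = \frac{5 + g}{-6 + g}$
$L{\left(0 \right)} \left(26 - 14\right) = \frac{5 + 0}{-6 + 0} \left(26 - 14\right) = \frac{1}{-6} \cdot 5 \cdot 12 = \left(- \frac{1}{6}\right) 5 \cdot 12 = \left(- \frac{5}{6}\right) 12 = -10$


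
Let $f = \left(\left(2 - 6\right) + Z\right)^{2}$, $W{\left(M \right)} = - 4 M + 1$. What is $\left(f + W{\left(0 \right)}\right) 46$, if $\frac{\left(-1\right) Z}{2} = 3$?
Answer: $4646$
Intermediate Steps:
$Z = -6$ ($Z = \left(-2\right) 3 = -6$)
$W{\left(M \right)} = 1 - 4 M$
$f = 100$ ($f = \left(\left(2 - 6\right) - 6\right)^{2} = \left(-4 - 6\right)^{2} = \left(-10\right)^{2} = 100$)
$\left(f + W{\left(0 \right)}\right) 46 = \left(100 + \left(1 - 0\right)\right) 46 = \left(100 + \left(1 + 0\right)\right) 46 = \left(100 + 1\right) 46 = 101 \cdot 46 = 4646$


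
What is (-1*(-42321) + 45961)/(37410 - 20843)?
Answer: 88282/16567 ≈ 5.3288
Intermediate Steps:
(-1*(-42321) + 45961)/(37410 - 20843) = (42321 + 45961)/16567 = 88282*(1/16567) = 88282/16567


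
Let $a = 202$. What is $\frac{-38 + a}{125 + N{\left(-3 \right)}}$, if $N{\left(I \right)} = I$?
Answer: $\frac{82}{61} \approx 1.3443$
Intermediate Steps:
$\frac{-38 + a}{125 + N{\left(-3 \right)}} = \frac{-38 + 202}{125 - 3} = \frac{164}{122} = 164 \cdot \frac{1}{122} = \frac{82}{61}$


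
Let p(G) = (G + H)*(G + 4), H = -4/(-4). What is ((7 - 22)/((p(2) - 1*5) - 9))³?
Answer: -3375/64 ≈ -52.734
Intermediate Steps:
H = 1 (H = -4*(-¼) = 1)
p(G) = (1 + G)*(4 + G) (p(G) = (G + 1)*(G + 4) = (1 + G)*(4 + G))
((7 - 22)/((p(2) - 1*5) - 9))³ = ((7 - 22)/(((4 + 2² + 5*2) - 1*5) - 9))³ = (-15/(((4 + 4 + 10) - 5) - 9))³ = (-15/((18 - 5) - 9))³ = (-15/(13 - 9))³ = (-15/4)³ = -3375/64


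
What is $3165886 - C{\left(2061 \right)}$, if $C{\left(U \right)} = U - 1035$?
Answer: $3164860$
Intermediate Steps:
$C{\left(U \right)} = -1035 + U$
$3165886 - C{\left(2061 \right)} = 3165886 - \left(-1035 + 2061\right) = 3165886 - 1026 = 3164860$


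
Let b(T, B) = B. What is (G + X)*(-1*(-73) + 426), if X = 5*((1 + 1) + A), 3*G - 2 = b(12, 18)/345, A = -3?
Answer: -743011/345 ≈ -2153.7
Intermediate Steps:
G = 236/345 (G = 2/3 + (18/345)/3 = 2/3 + (18*(1/345))/3 = 2/3 + (1/3)*(6/115) = 2/3 + 2/115 = 236/345 ≈ 0.68406)
X = -5 (X = 5*((1 + 1) - 3) = 5*(2 - 3) = 5*(-1) = -5)
(G + X)*(-1*(-73) + 426) = (236/345 - 5)*(-1*(-73) + 426) = -1489*(73 + 426)/345 = -1489/345*499 = -743011/345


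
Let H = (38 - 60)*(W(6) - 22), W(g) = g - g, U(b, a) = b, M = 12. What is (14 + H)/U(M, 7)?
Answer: 83/2 ≈ 41.500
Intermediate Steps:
W(g) = 0
H = 484 (H = (38 - 60)*(0 - 22) = -22*(-22) = 484)
(14 + H)/U(M, 7) = (14 + 484)/12 = (1/12)*498 = 83/2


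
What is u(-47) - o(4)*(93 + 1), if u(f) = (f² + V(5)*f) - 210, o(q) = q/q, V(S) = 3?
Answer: 1764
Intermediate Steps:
o(q) = 1
u(f) = -210 + f² + 3*f (u(f) = (f² + 3*f) - 210 = -210 + f² + 3*f)
u(-47) - o(4)*(93 + 1) = (-210 + (-47)² + 3*(-47)) - (93 + 1) = (-210 + 2209 - 141) - 94 = 1858 - 1*94 = 1858 - 94 = 1764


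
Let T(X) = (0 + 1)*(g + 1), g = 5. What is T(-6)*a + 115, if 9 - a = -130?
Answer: 949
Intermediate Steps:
a = 139 (a = 9 - 1*(-130) = 9 + 130 = 139)
T(X) = 6 (T(X) = (0 + 1)*(5 + 1) = 1*6 = 6)
T(-6)*a + 115 = 6*139 + 115 = 834 + 115 = 949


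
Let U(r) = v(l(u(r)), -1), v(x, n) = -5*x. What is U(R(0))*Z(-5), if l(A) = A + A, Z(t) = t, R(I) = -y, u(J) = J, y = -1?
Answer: 50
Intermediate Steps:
R(I) = 1 (R(I) = -1*(-1) = 1)
l(A) = 2*A
U(r) = -10*r
U(R(0))*Z(-5) = -10*1*(-5) = -10*(-5) = 50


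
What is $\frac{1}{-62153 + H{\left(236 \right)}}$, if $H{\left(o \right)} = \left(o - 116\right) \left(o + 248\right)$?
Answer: $- \frac{1}{4073} \approx -0.00024552$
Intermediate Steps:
$H{\left(o \right)} = \left(-116 + o\right) \left(248 + o\right)$
$\frac{1}{-62153 + H{\left(236 \right)}} = \frac{1}{-62153 + \left(-28768 + 236^{2} + 132 \cdot 236\right)} = \frac{1}{-62153 + \left(-28768 + 55696 + 31152\right)} = \frac{1}{-62153 + 58080} = \frac{1}{-4073} = - \frac{1}{4073}$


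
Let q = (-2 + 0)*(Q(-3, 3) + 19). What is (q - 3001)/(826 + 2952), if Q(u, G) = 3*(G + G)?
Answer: -3075/3778 ≈ -0.81392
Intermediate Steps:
Q(u, G) = 6*G (Q(u, G) = 3*(2*G) = 6*G)
q = -74 (q = (-2 + 0)*(6*3 + 19) = -2*(18 + 19) = -2*37 = -74)
(q - 3001)/(826 + 2952) = (-74 - 3001)/(826 + 2952) = -3075/3778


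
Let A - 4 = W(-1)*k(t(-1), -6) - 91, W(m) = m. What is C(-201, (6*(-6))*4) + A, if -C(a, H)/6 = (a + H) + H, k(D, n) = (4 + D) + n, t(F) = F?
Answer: 2850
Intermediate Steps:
k(D, n) = 4 + D + n
C(a, H) = -12*H - 6*a (C(a, H) = -6*((a + H) + H) = -6*((H + a) + H) = -6*(a + 2*H) = -12*H - 6*a)
A = -84 (A = 4 + (-(4 - 1 - 6) - 91) = 4 + (-1*(-3) - 91) = 4 + (3 - 91) = 4 - 88 = -84)
C(-201, (6*(-6))*4) + A = (-12*6*(-6)*4 - 6*(-201)) - 84 = (-(-432)*4 + 1206) - 84 = (-12*(-144) + 1206) - 84 = (1728 + 1206) - 84 = 2934 - 84 = 2850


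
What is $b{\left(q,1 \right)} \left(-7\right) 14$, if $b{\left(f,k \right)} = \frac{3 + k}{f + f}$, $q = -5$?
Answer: $\frac{196}{5} \approx 39.2$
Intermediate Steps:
$b{\left(f,k \right)} = \frac{3 + k}{2 f}$
$b{\left(q,1 \right)} \left(-7\right) 14 = \frac{3 + 1}{2 \left(-5\right)} \left(-7\right) 14 = \frac{1}{2} \left(- \frac{1}{5}\right) 4 \left(-7\right) 14 = \left(- \frac{2}{5}\right) \left(-7\right) 14 = \frac{14}{5} \cdot 14 = \frac{196}{5}$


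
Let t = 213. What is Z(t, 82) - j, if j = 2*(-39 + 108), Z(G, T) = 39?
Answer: -99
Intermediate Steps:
j = 138 (j = 2*69 = 138)
Z(t, 82) - j = 39 - 1*138 = 39 - 138 = -99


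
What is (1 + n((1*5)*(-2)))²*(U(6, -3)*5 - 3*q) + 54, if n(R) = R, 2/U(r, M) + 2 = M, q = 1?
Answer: -351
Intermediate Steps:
U(r, M) = 2/(-2 + M)
(1 + n((1*5)*(-2)))²*(U(6, -3)*5 - 3*q) + 54 = (1 + (1*5)*(-2))²*((2/(-2 - 3))*5 - 3*1) + 54 = (1 + 5*(-2))²*((2/(-5))*5 - 3) + 54 = (1 - 10)²*((2*(-⅕))*5 - 3) + 54 = (-9)²*(-⅖*5 - 3) + 54 = 81*(-2 - 3) + 54 = 81*(-5) + 54 = -405 + 54 = -351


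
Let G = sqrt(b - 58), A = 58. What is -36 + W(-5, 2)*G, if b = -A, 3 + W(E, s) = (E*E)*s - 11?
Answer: -36 + 72*I*sqrt(29) ≈ -36.0 + 387.73*I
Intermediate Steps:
W(E, s) = -14 + s*E**2 (W(E, s) = -3 + ((E*E)*s - 11) = -3 + (E**2*s - 11) = -3 + (s*E**2 - 11) = -3 + (-11 + s*E**2) = -14 + s*E**2)
b = -58 (b = -1*58 = -58)
G = 2*I*sqrt(29) (G = sqrt(-58 - 58) = sqrt(-116) = 2*I*sqrt(29) ≈ 10.77*I)
-36 + W(-5, 2)*G = -36 + (-14 + 2*(-5)**2)*(2*I*sqrt(29)) = -36 + (-14 + 2*25)*(2*I*sqrt(29)) = -36 + (-14 + 50)*(2*I*sqrt(29)) = -36 + 36*(2*I*sqrt(29)) = -36 + 72*I*sqrt(29)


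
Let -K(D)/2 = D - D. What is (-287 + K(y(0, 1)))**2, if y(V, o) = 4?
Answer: 82369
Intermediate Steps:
K(D) = 0 (K(D) = -2*(D - D) = -2*0 = 0)
(-287 + K(y(0, 1)))**2 = (-287 + 0)**2 = (-287)**2 = 82369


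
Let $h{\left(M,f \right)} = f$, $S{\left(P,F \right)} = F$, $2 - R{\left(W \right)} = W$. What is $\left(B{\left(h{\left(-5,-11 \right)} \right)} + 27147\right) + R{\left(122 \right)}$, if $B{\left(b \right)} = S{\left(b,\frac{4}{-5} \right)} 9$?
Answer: $\frac{135099}{5} \approx 27020.0$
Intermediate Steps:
$R{\left(W \right)} = 2 - W$
$B{\left(b \right)} = - \frac{36}{5}$ ($B{\left(b \right)} = \frac{4}{-5} \cdot 9 = 4 \left(- \frac{1}{5}\right) 9 = \left(- \frac{4}{5}\right) 9 = - \frac{36}{5}$)
$\left(B{\left(h{\left(-5,-11 \right)} \right)} + 27147\right) + R{\left(122 \right)} = \left(- \frac{36}{5} + 27147\right) + \left(2 - 122\right) = \frac{135699}{5} + \left(2 - 122\right) = \frac{135699}{5} - 120 = \frac{135099}{5}$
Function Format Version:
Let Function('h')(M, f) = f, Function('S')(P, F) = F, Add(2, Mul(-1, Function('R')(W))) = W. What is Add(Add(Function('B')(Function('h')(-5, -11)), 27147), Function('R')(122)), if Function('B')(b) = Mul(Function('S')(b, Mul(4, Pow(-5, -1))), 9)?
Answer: Rational(135099, 5) ≈ 27020.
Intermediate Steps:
Function('R')(W) = Add(2, Mul(-1, W))
Function('B')(b) = Rational(-36, 5) (Function('B')(b) = Mul(Mul(4, Pow(-5, -1)), 9) = Mul(Mul(4, Rational(-1, 5)), 9) = Mul(Rational(-4, 5), 9) = Rational(-36, 5))
Add(Add(Function('B')(Function('h')(-5, -11)), 27147), Function('R')(122)) = Add(Add(Rational(-36, 5), 27147), Add(2, Mul(-1, 122))) = Add(Rational(135699, 5), Add(2, -122)) = Add(Rational(135699, 5), -120) = Rational(135099, 5)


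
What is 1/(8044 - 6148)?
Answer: 1/1896 ≈ 0.00052743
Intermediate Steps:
1/(8044 - 6148) = 1/1896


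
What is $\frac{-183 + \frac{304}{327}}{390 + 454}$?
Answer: $- \frac{59537}{275988} \approx -0.21572$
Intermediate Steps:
$\frac{-183 + \frac{304}{327}}{390 + 454} = \frac{-183 + 304 \cdot \frac{1}{327}}{844} = \left(-183 + \frac{304}{327}\right) \frac{1}{844} = \left(- \frac{59537}{327}\right) \frac{1}{844} = - \frac{59537}{275988}$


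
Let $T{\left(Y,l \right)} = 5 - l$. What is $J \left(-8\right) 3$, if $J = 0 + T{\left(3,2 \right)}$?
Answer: $-72$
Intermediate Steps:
$J = 3$ ($J = 0 + \left(5 - 2\right) = 0 + 3 = 3$)
$J \left(-8\right) 3 = 3 \left(-8\right) 3 = \left(-24\right) 3 = -72$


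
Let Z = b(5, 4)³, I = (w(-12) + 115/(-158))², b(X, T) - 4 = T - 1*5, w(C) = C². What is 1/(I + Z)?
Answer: 24964/513107797 ≈ 4.8653e-5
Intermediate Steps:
b(X, T) = -1 + T (b(X, T) = 4 + (T - 1*5) = 4 + (T - 5) = 4 + (-5 + T) = -1 + T)
I = 512433769/24964 (I = ((-12)² + 115/(-158))² = (144 + 115*(-1/158))² = (144 - 115/158)² = (22637/158)² = 512433769/24964 ≈ 20527.)
Z = 27 (Z = (-1 + 4)³ = 3³ = 27)
1/(I + Z) = 1/(512433769/24964 + 27) = 1/(513107797/24964) = 24964/513107797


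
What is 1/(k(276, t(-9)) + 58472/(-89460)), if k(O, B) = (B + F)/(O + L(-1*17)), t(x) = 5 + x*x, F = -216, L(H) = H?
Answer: -827505/956216 ≈ -0.86540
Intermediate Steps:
t(x) = 5 + x²
k(O, B) = (-216 + B)/(-17 + O) (k(O, B) = (B - 216)/(O - 1*17) = (-216 + B)/(O - 17) = (-216 + B)/(-17 + O))
1/(k(276, t(-9)) + 58472/(-89460)) = 1/((-216 + (5 + (-9)²))/(-17 + 276) + 58472/(-89460)) = 1/((-216 + (5 + 81))/259 + 58472*(-1/89460)) = 1/((-216 + 86)/259 - 14618/22365) = 1/((1/259)*(-130) - 14618/22365) = 1/(-130/259 - 14618/22365) = 1/(-956216/827505) = -827505/956216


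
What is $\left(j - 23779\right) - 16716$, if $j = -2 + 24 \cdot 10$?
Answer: $-40257$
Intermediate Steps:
$j = 238$ ($j = -2 + 240 = 238$)
$\left(j - 23779\right) - 16716 = \left(238 - 23779\right) - 16716 = -23541 - 16716 = -40257$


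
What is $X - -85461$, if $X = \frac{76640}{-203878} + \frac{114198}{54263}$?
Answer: $\frac{472738447072939}{5531515957} \approx 85463.0$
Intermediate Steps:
$X = \frac{9561871762}{5531515957}$ ($X = 76640 \left(- \frac{1}{203878}\right) + 114198 \cdot \frac{1}{54263} = - \frac{38320}{101939} + \frac{114198}{54263} = \frac{9561871762}{5531515957} \approx 1.7286$)
$X - -85461 = \frac{9561871762}{5531515957} - -85461 = \frac{9561871762}{5531515957} + 85461 = \frac{472738447072939}{5531515957}$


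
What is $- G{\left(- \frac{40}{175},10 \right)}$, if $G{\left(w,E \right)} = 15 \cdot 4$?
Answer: $-60$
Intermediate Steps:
$G{\left(w,E \right)} = 60$
$- G{\left(- \frac{40}{175},10 \right)} = \left(-1\right) 60 = -60$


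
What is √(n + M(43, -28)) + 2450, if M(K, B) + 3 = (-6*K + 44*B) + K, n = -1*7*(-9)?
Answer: 2450 + I*√1387 ≈ 2450.0 + 37.242*I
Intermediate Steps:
n = 63 (n = -7*(-9) = 63)
M(K, B) = -3 - 5*K + 44*B (M(K, B) = -3 + ((-6*K + 44*B) + K) = -3 + (-5*K + 44*B) = -3 - 5*K + 44*B)
√(n + M(43, -28)) + 2450 = √(63 + (-3 - 5*43 + 44*(-28))) + 2450 = √(63 + (-3 - 215 - 1232)) + 2450 = √(63 - 1450) + 2450 = √(-1387) + 2450 = I*√1387 + 2450 = 2450 + I*√1387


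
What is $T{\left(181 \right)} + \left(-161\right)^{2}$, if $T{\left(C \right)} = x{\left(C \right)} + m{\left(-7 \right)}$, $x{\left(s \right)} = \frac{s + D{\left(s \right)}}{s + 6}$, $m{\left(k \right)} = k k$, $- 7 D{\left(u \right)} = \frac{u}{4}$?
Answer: $\frac{135983807}{5236} \approx 25971.0$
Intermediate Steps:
$D{\left(u \right)} = - \frac{u}{28}$ ($D{\left(u \right)} = - \frac{u \frac{1}{4}}{7} = - \frac{\frac{1}{4} u}{7} = - \frac{u}{28}$)
$m{\left(k \right)} = k^{2}$
$x{\left(s \right)} = \frac{27 s}{28 \left(6 + s\right)}$ ($x{\left(s \right)} = \frac{s - \frac{s}{28}}{s + 6} = \frac{\frac{27}{28} s}{6 + s} = \frac{27 s}{28 \left(6 + s\right)}$)
$T{\left(C \right)} = 49 + \frac{27 C}{28 \left(6 + C\right)}$ ($T{\left(C \right)} = \frac{27 C}{28 \left(6 + C\right)} + \left(-7\right)^{2} = \frac{27 C}{28 \left(6 + C\right)} + 49 = 49 + \frac{27 C}{28 \left(6 + C\right)}$)
$T{\left(181 \right)} + \left(-161\right)^{2} = \frac{8232 + 1399 \cdot 181}{28 \left(6 + 181\right)} + \left(-161\right)^{2} = \frac{8232 + 253219}{28 \cdot 187} + 25921 = \frac{1}{28} \cdot \frac{1}{187} \cdot 261451 + 25921 = \frac{261451}{5236} + 25921 = \frac{135983807}{5236}$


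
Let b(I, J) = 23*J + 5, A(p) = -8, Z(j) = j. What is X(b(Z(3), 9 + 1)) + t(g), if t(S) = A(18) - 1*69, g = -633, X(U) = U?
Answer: 158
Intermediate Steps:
b(I, J) = 5 + 23*J
t(S) = -77 (t(S) = -8 - 1*69 = -8 - 69 = -77)
X(b(Z(3), 9 + 1)) + t(g) = (5 + 23*(9 + 1)) - 77 = (5 + 23*10) - 77 = (5 + 230) - 77 = 235 - 77 = 158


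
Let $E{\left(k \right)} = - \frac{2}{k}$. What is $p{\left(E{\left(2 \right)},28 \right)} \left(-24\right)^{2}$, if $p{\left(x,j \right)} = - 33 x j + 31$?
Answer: $550080$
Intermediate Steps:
$p{\left(x,j \right)} = 31 - 33 j x$ ($p{\left(x,j \right)} = - 33 j x + 31 = 31 - 33 j x$)
$p{\left(E{\left(2 \right)},28 \right)} \left(-24\right)^{2} = \left(31 - 924 \left(- \frac{2}{2}\right)\right) \left(-24\right)^{2} = \left(31 - 924 \left(\left(-2\right) \frac{1}{2}\right)\right) 576 = \left(31 - 924 \left(-1\right)\right) 576 = \left(31 + 924\right) 576 = 955 \cdot 576 = 550080$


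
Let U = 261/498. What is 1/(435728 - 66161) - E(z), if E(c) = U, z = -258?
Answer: -32152163/61348122 ≈ -0.52409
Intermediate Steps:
U = 87/166 (U = 261*(1/498) = 87/166 ≈ 0.52410)
E(c) = 87/166
1/(435728 - 66161) - E(z) = 1/(435728 - 66161) - 1*87/166 = 1/369567 - 87/166 = -32152163/61348122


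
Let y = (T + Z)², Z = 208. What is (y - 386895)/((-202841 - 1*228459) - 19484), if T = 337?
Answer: 44935/225392 ≈ 0.19936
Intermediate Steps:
y = 297025 (y = (337 + 208)² = 545² = 297025)
(y - 386895)/((-202841 - 1*228459) - 19484) = (297025 - 386895)/((-202841 - 1*228459) - 19484) = -89870/((-202841 - 228459) - 19484) = -89870/(-431300 - 19484) = -89870/(-450784) = -89870*(-1/450784) = 44935/225392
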